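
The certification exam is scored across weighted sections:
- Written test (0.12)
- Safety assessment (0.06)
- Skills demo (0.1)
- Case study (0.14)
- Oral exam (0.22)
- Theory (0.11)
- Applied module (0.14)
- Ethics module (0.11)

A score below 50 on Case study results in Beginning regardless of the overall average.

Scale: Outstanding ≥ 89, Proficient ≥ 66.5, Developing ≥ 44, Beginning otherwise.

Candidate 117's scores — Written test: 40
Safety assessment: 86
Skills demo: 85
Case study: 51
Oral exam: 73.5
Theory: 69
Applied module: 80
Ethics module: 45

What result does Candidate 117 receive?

Case study score 51 ≥ 50: minimum met.
Weighted total:
  Written test 40 × 0.12 = 4.8
  Safety assessment 86 × 0.06 = 5.16
  Skills demo 85 × 0.1 = 8.5
  Case study 51 × 0.14 = 7.14
  Oral exam 73.5 × 0.22 = 16.17
  Theory 69 × 0.11 = 7.59
  Applied module 80 × 0.14 = 11.2
  Ethics module 45 × 0.11 = 4.95
Sum = 65.51
65.51 is ≥ 44 and < 66.5 → Developing

Developing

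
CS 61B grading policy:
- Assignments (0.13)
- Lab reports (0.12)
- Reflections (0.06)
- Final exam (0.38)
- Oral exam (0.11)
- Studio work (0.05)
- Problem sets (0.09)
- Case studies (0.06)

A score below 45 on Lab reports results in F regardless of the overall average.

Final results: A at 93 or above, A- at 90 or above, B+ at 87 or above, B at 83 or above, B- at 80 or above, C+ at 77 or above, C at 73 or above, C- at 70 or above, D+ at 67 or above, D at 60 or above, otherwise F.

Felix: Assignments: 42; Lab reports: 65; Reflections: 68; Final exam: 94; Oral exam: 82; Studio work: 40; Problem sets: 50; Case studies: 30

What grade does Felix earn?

Lab reports score 65 ≥ 45: minimum met.
Weighted total:
  Assignments 42 × 0.13 = 5.46
  Lab reports 65 × 0.12 = 7.8
  Reflections 68 × 0.06 = 4.08
  Final exam 94 × 0.38 = 35.72
  Oral exam 82 × 0.11 = 9.02
  Studio work 40 × 0.05 = 2
  Problem sets 50 × 0.09 = 4.5
  Case studies 30 × 0.06 = 1.8
Sum = 70.38
70.38 is ≥ 70 and < 73 → C-

C-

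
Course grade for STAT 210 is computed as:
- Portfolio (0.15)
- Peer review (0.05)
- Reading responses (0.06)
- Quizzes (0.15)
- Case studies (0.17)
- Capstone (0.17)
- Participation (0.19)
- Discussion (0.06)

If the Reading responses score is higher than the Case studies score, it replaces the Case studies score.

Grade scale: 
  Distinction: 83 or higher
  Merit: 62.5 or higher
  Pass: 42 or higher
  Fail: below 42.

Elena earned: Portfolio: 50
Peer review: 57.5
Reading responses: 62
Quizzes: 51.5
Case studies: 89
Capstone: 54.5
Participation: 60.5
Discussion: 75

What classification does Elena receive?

Pass

Reading responses (62) ≤ Case studies (89), so Case studies stays at 89.
Weighted total:
  Portfolio 50 × 0.15 = 7.5
  Peer review 57.5 × 0.05 = 2.875
  Reading responses 62 × 0.06 = 3.72
  Quizzes 51.5 × 0.15 = 7.725
  Case studies 89 × 0.17 = 15.13
  Capstone 54.5 × 0.17 = 9.265
  Participation 60.5 × 0.19 = 11.495
  Discussion 75 × 0.06 = 4.5
Sum = 62.21
62.21 is ≥ 42 and < 62.5 → Pass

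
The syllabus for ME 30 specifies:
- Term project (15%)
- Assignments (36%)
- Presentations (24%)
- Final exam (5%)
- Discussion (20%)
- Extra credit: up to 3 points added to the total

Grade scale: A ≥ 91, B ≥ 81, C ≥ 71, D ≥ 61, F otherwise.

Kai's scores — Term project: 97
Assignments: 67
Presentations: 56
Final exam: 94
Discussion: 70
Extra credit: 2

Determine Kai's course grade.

Weighted total:
  Term project 97 × 0.15 = 14.55
  Assignments 67 × 0.36 = 24.12
  Presentations 56 × 0.24 = 13.44
  Final exam 94 × 0.05 = 4.7
  Discussion 70 × 0.2 = 14
Sum = 70.81
Extra credit: 70.81 + 2 = 72.81
72.81 is ≥ 71 and < 81 → C

C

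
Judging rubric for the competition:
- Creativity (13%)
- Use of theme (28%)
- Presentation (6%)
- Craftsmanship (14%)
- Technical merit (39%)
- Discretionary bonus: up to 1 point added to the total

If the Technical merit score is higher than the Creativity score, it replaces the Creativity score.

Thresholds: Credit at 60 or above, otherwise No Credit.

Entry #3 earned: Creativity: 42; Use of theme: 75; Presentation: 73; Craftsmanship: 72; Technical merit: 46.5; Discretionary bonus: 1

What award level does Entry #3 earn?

Technical merit (46.5) > Creativity (42), so Creativity counts as 46.5.
Weighted total:
  Creativity 46.5 × 0.13 = 6.045
  Use of theme 75 × 0.28 = 21
  Presentation 73 × 0.06 = 4.38
  Craftsmanship 72 × 0.14 = 10.08
  Technical merit 46.5 × 0.39 = 18.135
Sum = 59.64
Discretionary bonus: 59.64 + 1 = 60.64
60.64 ≥ 60 → Credit

Credit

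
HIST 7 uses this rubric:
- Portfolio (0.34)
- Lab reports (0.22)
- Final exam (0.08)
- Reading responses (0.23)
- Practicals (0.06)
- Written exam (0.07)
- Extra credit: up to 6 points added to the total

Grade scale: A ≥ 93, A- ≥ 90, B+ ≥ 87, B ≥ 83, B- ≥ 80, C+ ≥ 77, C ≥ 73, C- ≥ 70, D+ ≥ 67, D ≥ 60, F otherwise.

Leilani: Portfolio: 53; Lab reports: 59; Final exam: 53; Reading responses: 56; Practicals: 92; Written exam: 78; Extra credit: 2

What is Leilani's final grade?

Weighted total:
  Portfolio 53 × 0.34 = 18.02
  Lab reports 59 × 0.22 = 12.98
  Final exam 53 × 0.08 = 4.24
  Reading responses 56 × 0.23 = 12.88
  Practicals 92 × 0.06 = 5.52
  Written exam 78 × 0.07 = 5.46
Sum = 59.1
Extra credit: 59.1 + 2 = 61.1
61.1 is ≥ 60 and < 67 → D

D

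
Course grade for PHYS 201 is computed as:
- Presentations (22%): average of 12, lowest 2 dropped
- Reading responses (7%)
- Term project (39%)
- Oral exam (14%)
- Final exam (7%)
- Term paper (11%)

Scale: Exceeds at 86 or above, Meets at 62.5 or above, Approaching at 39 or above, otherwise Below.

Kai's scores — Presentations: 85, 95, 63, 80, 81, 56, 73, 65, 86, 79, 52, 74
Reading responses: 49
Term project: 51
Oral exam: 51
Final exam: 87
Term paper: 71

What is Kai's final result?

Presentations: drop 52, 56 → average of remaining 10 = 781/10 = 78.1
Weighted total:
  Presentations 78.1 × 0.22 = 17.182
  Reading responses 49 × 0.07 = 3.43
  Term project 51 × 0.39 = 19.89
  Oral exam 51 × 0.14 = 7.14
  Final exam 87 × 0.07 = 6.09
  Term paper 71 × 0.11 = 7.81
Sum = 61.542
61.542 is ≥ 39 and < 62.5 → Approaching

Approaching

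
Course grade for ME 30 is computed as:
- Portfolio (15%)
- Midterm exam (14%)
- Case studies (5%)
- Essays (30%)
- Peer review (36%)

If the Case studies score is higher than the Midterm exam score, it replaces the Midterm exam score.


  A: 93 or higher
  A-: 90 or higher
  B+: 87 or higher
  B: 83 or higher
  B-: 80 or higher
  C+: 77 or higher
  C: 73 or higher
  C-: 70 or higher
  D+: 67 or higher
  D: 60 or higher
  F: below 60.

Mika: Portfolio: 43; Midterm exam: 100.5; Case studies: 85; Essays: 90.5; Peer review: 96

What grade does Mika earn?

B

Case studies (85) ≤ Midterm exam (100.5), so Midterm exam stays at 100.5.
Weighted total:
  Portfolio 43 × 0.15 = 6.45
  Midterm exam 100.5 × 0.14 = 14.07
  Case studies 85 × 0.05 = 4.25
  Essays 90.5 × 0.3 = 27.15
  Peer review 96 × 0.36 = 34.56
Sum = 86.48
86.48 is ≥ 83 and < 87 → B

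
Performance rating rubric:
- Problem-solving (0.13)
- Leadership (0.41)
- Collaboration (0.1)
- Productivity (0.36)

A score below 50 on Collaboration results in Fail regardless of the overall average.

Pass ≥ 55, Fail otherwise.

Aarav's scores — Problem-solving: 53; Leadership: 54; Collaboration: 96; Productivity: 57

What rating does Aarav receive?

Pass

Collaboration score 96 ≥ 50: minimum met.
Weighted total:
  Problem-solving 53 × 0.13 = 6.89
  Leadership 54 × 0.41 = 22.14
  Collaboration 96 × 0.1 = 9.6
  Productivity 57 × 0.36 = 20.52
Sum = 59.15
59.15 ≥ 55 → Pass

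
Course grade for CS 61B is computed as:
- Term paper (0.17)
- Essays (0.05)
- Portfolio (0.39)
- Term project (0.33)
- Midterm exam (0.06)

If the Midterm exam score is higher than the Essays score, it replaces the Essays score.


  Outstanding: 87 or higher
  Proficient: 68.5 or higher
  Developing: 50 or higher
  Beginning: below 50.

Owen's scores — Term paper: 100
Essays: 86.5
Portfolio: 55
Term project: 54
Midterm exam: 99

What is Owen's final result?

Developing

Midterm exam (99) > Essays (86.5), so Essays counts as 99.
Weighted total:
  Term paper 100 × 0.17 = 17
  Essays 99 × 0.05 = 4.95
  Portfolio 55 × 0.39 = 21.45
  Term project 54 × 0.33 = 17.82
  Midterm exam 99 × 0.06 = 5.94
Sum = 67.16
67.16 is ≥ 50 and < 68.5 → Developing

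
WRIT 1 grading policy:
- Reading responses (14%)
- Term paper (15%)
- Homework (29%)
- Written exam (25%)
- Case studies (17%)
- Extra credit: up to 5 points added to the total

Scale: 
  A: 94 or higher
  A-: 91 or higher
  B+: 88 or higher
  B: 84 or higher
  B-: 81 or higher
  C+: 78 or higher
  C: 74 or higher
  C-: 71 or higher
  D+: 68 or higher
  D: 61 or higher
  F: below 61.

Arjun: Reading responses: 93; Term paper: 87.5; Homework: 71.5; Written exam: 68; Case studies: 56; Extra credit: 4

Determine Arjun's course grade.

C

Weighted total:
  Reading responses 93 × 0.14 = 13.02
  Term paper 87.5 × 0.15 = 13.125
  Homework 71.5 × 0.29 = 20.735
  Written exam 68 × 0.25 = 17
  Case studies 56 × 0.17 = 9.52
Sum = 73.4
Extra credit: 73.4 + 4 = 77.4
77.4 is ≥ 74 and < 78 → C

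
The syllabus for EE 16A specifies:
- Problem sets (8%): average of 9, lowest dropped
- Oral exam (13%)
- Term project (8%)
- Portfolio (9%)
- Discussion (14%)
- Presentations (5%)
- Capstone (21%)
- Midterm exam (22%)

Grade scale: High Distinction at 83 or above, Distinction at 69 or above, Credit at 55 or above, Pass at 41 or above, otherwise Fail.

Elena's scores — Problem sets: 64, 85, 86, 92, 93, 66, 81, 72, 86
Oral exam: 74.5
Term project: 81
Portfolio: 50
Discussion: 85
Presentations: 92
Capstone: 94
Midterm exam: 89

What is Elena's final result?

Problem sets: drop 64 → average of remaining 8 = 661/8 = 82.625
Weighted total:
  Problem sets 82.625 × 0.08 = 6.61
  Oral exam 74.5 × 0.13 = 9.685
  Term project 81 × 0.08 = 6.48
  Portfolio 50 × 0.09 = 4.5
  Discussion 85 × 0.14 = 11.9
  Presentations 92 × 0.05 = 4.6
  Capstone 94 × 0.21 = 19.74
  Midterm exam 89 × 0.22 = 19.58
Sum = 83.095
83.095 ≥ 83 → High Distinction

High Distinction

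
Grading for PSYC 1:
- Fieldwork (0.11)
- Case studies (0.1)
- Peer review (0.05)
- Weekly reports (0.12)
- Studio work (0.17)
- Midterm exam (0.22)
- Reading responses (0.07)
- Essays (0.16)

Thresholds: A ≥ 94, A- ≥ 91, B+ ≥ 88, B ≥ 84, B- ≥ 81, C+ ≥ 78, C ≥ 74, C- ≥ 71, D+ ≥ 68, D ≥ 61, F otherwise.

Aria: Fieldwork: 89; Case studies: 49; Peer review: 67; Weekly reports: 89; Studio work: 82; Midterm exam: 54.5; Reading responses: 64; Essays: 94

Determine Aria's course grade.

Weighted total:
  Fieldwork 89 × 0.11 = 9.79
  Case studies 49 × 0.1 = 4.9
  Peer review 67 × 0.05 = 3.35
  Weekly reports 89 × 0.12 = 10.68
  Studio work 82 × 0.17 = 13.94
  Midterm exam 54.5 × 0.22 = 11.99
  Reading responses 64 × 0.07 = 4.48
  Essays 94 × 0.16 = 15.04
Sum = 74.17
74.17 is ≥ 74 and < 78 → C

C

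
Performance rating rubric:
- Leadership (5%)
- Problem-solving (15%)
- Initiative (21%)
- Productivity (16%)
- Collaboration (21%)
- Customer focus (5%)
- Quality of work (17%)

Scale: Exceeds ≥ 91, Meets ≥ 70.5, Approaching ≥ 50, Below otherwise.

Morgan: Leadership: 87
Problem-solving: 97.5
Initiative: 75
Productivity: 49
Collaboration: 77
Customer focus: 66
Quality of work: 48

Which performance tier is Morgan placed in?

Weighted total:
  Leadership 87 × 0.05 = 4.35
  Problem-solving 97.5 × 0.15 = 14.625
  Initiative 75 × 0.21 = 15.75
  Productivity 49 × 0.16 = 7.84
  Collaboration 77 × 0.21 = 16.17
  Customer focus 66 × 0.05 = 3.3
  Quality of work 48 × 0.17 = 8.16
Sum = 70.195
70.195 is ≥ 50 and < 70.5 → Approaching

Approaching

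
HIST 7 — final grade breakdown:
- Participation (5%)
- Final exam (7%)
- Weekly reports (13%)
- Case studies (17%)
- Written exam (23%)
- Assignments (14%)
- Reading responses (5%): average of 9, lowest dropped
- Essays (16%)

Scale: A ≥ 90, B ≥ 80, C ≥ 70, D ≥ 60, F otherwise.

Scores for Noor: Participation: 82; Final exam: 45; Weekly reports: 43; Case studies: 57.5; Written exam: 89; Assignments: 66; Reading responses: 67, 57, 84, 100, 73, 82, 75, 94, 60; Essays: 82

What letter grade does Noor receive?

Reading responses: drop 57 → average of remaining 8 = 635/8 = 79.375
Weighted total:
  Participation 82 × 0.05 = 4.1
  Final exam 45 × 0.07 = 3.15
  Weekly reports 43 × 0.13 = 5.59
  Case studies 57.5 × 0.17 = 9.775
  Written exam 89 × 0.23 = 20.47
  Assignments 66 × 0.14 = 9.24
  Reading responses 79.375 × 0.05 = 3.96875
  Essays 82 × 0.16 = 13.12
Sum = 69.41375
69.41375 is ≥ 60 and < 70 → D

D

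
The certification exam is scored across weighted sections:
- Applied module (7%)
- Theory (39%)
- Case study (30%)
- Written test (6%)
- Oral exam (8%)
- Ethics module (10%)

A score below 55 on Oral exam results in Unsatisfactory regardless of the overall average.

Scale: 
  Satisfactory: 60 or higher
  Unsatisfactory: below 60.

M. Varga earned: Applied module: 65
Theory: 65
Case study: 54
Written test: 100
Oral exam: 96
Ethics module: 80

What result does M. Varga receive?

Oral exam score 96 ≥ 55: minimum met.
Weighted total:
  Applied module 65 × 0.07 = 4.55
  Theory 65 × 0.39 = 25.35
  Case study 54 × 0.3 = 16.2
  Written test 100 × 0.06 = 6
  Oral exam 96 × 0.08 = 7.68
  Ethics module 80 × 0.1 = 8
Sum = 67.78
67.78 ≥ 60 → Satisfactory

Satisfactory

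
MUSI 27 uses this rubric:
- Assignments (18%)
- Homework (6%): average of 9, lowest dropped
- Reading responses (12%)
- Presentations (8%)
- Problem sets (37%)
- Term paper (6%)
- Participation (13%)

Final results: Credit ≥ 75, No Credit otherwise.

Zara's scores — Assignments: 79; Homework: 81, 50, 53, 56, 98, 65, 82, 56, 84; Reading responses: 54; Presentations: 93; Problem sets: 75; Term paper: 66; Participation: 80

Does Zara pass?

No Credit

Homework: drop 50 → average of remaining 8 = 575/8 = 71.875
Weighted total:
  Assignments 79 × 0.18 = 14.22
  Homework 71.875 × 0.06 = 4.3125
  Reading responses 54 × 0.12 = 6.48
  Presentations 93 × 0.08 = 7.44
  Problem sets 75 × 0.37 = 27.75
  Term paper 66 × 0.06 = 3.96
  Participation 80 × 0.13 = 10.4
Sum = 74.5625
74.5625 < 75 → No Credit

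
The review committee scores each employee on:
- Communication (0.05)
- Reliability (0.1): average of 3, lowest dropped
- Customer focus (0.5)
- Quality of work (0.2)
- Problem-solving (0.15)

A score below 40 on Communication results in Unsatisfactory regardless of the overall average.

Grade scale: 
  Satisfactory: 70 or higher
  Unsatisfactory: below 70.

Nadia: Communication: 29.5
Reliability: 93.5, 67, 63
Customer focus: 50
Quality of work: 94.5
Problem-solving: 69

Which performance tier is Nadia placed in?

Unsatisfactory

Reliability: drop 63 → average of remaining 2 = 160.5/2 = 80.25
Communication score 29.5 < 40: minimum not met.
Weighted total:
  Communication 29.5 × 0.05 = 1.475
  Reliability 80.25 × 0.1 = 8.025
  Customer focus 50 × 0.5 = 25
  Quality of work 94.5 × 0.2 = 18.9
  Problem-solving 69 × 0.15 = 10.35
Sum = 63.75
Because the Communication minimum was not met, the result is Unsatisfactory.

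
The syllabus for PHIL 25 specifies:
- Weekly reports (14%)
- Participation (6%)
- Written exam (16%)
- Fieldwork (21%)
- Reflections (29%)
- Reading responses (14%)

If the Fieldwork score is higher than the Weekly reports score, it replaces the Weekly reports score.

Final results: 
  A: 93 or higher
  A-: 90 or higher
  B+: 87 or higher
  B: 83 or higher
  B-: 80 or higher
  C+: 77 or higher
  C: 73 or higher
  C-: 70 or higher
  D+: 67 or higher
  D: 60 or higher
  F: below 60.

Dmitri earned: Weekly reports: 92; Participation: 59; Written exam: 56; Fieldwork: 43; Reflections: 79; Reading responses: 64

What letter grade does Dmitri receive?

D

Fieldwork (43) ≤ Weekly reports (92), so Weekly reports stays at 92.
Weighted total:
  Weekly reports 92 × 0.14 = 12.88
  Participation 59 × 0.06 = 3.54
  Written exam 56 × 0.16 = 8.96
  Fieldwork 43 × 0.21 = 9.03
  Reflections 79 × 0.29 = 22.91
  Reading responses 64 × 0.14 = 8.96
Sum = 66.28
66.28 is ≥ 60 and < 67 → D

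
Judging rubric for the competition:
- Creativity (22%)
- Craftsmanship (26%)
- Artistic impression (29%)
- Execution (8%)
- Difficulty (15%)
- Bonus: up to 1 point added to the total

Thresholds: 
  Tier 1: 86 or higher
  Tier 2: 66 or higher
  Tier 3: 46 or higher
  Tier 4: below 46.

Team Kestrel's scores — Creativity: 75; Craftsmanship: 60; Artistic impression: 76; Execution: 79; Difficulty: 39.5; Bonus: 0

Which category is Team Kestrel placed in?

Tier 2

Weighted total:
  Creativity 75 × 0.22 = 16.5
  Craftsmanship 60 × 0.26 = 15.6
  Artistic impression 76 × 0.29 = 22.04
  Execution 79 × 0.08 = 6.32
  Difficulty 39.5 × 0.15 = 5.925
Sum = 66.385
Bonus: 66.385 + 0 = 66.385
66.385 is ≥ 66 and < 86 → Tier 2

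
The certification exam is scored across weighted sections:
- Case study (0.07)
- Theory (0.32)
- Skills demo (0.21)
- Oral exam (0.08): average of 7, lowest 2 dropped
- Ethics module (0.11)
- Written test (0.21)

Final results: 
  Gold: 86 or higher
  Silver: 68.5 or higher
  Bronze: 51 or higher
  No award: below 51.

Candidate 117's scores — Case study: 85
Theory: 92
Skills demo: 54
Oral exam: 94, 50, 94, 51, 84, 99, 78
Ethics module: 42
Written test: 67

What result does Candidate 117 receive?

Silver

Oral exam: drop 50, 51 → average of remaining 5 = 449/5 = 89.8
Weighted total:
  Case study 85 × 0.07 = 5.95
  Theory 92 × 0.32 = 29.44
  Skills demo 54 × 0.21 = 11.34
  Oral exam 89.8 × 0.08 = 7.184
  Ethics module 42 × 0.11 = 4.62
  Written test 67 × 0.21 = 14.07
Sum = 72.604
72.604 is ≥ 68.5 and < 86 → Silver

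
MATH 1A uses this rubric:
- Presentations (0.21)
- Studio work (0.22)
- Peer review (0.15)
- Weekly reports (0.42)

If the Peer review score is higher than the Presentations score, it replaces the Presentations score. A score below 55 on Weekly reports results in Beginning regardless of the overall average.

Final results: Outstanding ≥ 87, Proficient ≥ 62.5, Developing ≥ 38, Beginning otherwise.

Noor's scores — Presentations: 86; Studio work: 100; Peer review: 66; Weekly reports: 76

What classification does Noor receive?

Peer review (66) ≤ Presentations (86), so Presentations stays at 86.
Weekly reports score 76 ≥ 55: minimum met.
Weighted total:
  Presentations 86 × 0.21 = 18.06
  Studio work 100 × 0.22 = 22
  Peer review 66 × 0.15 = 9.9
  Weekly reports 76 × 0.42 = 31.92
Sum = 81.88
81.88 is ≥ 62.5 and < 87 → Proficient

Proficient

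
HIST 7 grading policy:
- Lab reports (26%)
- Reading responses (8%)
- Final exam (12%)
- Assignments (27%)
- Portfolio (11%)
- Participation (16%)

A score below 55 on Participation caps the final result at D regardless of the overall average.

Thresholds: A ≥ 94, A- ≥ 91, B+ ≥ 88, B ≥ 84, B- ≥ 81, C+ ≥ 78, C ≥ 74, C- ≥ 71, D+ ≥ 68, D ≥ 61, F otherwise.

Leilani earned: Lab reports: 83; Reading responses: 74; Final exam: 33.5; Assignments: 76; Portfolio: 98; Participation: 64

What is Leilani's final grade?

Participation score 64 ≥ 55: minimum met.
Weighted total:
  Lab reports 83 × 0.26 = 21.58
  Reading responses 74 × 0.08 = 5.92
  Final exam 33.5 × 0.12 = 4.02
  Assignments 76 × 0.27 = 20.52
  Portfolio 98 × 0.11 = 10.78
  Participation 64 × 0.16 = 10.24
Sum = 73.06
73.06 is ≥ 71 and < 74 → C-

C-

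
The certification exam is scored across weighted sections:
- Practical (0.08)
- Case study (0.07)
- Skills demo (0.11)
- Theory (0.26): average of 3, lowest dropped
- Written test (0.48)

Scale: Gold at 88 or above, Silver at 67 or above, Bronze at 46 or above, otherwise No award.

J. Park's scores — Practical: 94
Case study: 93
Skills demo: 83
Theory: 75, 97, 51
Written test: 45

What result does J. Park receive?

Theory: drop 51 → average of remaining 2 = 172/2 = 86
Weighted total:
  Practical 94 × 0.08 = 7.52
  Case study 93 × 0.07 = 6.51
  Skills demo 83 × 0.11 = 9.13
  Theory 86 × 0.26 = 22.36
  Written test 45 × 0.48 = 21.6
Sum = 67.12
67.12 is ≥ 67 and < 88 → Silver

Silver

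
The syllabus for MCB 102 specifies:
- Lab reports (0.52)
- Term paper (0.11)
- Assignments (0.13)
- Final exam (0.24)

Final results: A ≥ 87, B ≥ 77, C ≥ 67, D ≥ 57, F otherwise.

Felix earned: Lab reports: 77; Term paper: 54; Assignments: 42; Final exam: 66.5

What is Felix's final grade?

C

Weighted total:
  Lab reports 77 × 0.52 = 40.04
  Term paper 54 × 0.11 = 5.94
  Assignments 42 × 0.13 = 5.46
  Final exam 66.5 × 0.24 = 15.96
Sum = 67.4
67.4 is ≥ 67 and < 77 → C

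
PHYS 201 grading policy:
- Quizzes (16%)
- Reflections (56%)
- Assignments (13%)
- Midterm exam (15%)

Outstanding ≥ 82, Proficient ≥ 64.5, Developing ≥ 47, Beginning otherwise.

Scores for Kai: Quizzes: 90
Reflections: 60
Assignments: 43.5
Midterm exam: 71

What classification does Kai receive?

Weighted total:
  Quizzes 90 × 0.16 = 14.4
  Reflections 60 × 0.56 = 33.6
  Assignments 43.5 × 0.13 = 5.655
  Midterm exam 71 × 0.15 = 10.65
Sum = 64.305
64.305 is ≥ 47 and < 64.5 → Developing

Developing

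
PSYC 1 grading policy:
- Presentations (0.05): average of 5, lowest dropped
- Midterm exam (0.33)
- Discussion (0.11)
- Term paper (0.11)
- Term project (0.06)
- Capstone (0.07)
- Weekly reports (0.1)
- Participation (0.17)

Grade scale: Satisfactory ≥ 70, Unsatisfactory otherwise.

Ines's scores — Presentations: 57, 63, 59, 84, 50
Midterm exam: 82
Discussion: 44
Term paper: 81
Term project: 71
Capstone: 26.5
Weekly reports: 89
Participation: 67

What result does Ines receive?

Presentations: drop 50 → average of remaining 4 = 263/4 = 65.75
Weighted total:
  Presentations 65.75 × 0.05 = 3.2875
  Midterm exam 82 × 0.33 = 27.06
  Discussion 44 × 0.11 = 4.84
  Term paper 81 × 0.11 = 8.91
  Term project 71 × 0.06 = 4.26
  Capstone 26.5 × 0.07 = 1.855
  Weekly reports 89 × 0.1 = 8.9
  Participation 67 × 0.17 = 11.39
Sum = 70.5025
70.5025 ≥ 70 → Satisfactory

Satisfactory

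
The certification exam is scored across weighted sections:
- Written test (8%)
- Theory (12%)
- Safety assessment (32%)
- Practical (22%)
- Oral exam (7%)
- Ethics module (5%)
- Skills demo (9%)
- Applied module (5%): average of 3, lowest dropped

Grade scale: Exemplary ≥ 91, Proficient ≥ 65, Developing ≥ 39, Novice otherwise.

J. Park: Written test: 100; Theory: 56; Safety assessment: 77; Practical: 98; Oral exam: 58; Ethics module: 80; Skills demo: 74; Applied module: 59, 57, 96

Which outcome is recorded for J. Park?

Applied module: drop 57 → average of remaining 2 = 155/2 = 77.5
Weighted total:
  Written test 100 × 0.08 = 8
  Theory 56 × 0.12 = 6.72
  Safety assessment 77 × 0.32 = 24.64
  Practical 98 × 0.22 = 21.56
  Oral exam 58 × 0.07 = 4.06
  Ethics module 80 × 0.05 = 4
  Skills demo 74 × 0.09 = 6.66
  Applied module 77.5 × 0.05 = 3.875
Sum = 79.515
79.515 is ≥ 65 and < 91 → Proficient

Proficient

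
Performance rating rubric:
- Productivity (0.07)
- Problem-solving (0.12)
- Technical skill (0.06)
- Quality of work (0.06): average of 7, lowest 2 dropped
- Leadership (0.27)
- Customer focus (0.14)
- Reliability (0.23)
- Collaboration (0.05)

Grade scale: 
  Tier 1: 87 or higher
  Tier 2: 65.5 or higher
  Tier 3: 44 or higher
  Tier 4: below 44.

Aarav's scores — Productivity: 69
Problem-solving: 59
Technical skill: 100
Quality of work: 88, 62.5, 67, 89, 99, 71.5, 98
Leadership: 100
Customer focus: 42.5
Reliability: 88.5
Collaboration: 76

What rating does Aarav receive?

Tier 2

Quality of work: drop 62.5, 67 → average of remaining 5 = 445.5/5 = 89.1
Weighted total:
  Productivity 69 × 0.07 = 4.83
  Problem-solving 59 × 0.12 = 7.08
  Technical skill 100 × 0.06 = 6
  Quality of work 89.1 × 0.06 = 5.346
  Leadership 100 × 0.27 = 27
  Customer focus 42.5 × 0.14 = 5.95
  Reliability 88.5 × 0.23 = 20.355
  Collaboration 76 × 0.05 = 3.8
Sum = 80.361
80.361 is ≥ 65.5 and < 87 → Tier 2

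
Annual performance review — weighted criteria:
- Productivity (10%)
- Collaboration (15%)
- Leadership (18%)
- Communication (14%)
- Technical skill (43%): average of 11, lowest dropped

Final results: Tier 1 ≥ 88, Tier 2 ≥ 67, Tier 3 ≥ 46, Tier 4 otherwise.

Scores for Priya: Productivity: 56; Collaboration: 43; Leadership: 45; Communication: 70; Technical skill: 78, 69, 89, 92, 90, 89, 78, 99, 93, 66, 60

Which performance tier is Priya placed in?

Tier 3

Technical skill: drop 60 → average of remaining 10 = 843/10 = 84.3
Weighted total:
  Productivity 56 × 0.1 = 5.6
  Collaboration 43 × 0.15 = 6.45
  Leadership 45 × 0.18 = 8.1
  Communication 70 × 0.14 = 9.8
  Technical skill 84.3 × 0.43 = 36.249
Sum = 66.199
66.199 is ≥ 46 and < 67 → Tier 3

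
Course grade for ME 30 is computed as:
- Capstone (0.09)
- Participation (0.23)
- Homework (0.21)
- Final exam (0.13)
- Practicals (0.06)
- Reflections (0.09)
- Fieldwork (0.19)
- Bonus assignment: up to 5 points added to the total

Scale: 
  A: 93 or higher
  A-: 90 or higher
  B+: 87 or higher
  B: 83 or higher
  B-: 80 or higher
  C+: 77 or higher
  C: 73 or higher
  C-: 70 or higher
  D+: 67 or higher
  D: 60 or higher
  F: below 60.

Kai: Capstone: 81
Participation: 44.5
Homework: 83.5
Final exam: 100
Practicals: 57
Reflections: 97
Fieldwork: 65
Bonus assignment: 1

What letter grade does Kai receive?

C

Weighted total:
  Capstone 81 × 0.09 = 7.29
  Participation 44.5 × 0.23 = 10.235
  Homework 83.5 × 0.21 = 17.535
  Final exam 100 × 0.13 = 13
  Practicals 57 × 0.06 = 3.42
  Reflections 97 × 0.09 = 8.73
  Fieldwork 65 × 0.19 = 12.35
Sum = 72.56
Bonus assignment: 72.56 + 1 = 73.56
73.56 is ≥ 73 and < 77 → C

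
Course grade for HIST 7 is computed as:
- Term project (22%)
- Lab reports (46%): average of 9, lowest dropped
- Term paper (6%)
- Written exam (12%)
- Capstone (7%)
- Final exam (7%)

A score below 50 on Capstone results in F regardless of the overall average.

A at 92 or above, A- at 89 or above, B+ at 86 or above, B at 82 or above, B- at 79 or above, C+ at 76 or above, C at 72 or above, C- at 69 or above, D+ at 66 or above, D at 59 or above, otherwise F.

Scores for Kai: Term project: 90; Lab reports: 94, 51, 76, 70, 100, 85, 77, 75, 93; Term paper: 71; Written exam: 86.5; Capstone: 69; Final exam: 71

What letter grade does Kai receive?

Lab reports: drop 51 → average of remaining 8 = 670/8 = 83.75
Capstone score 69 ≥ 50: minimum met.
Weighted total:
  Term project 90 × 0.22 = 19.8
  Lab reports 83.75 × 0.46 = 38.525
  Term paper 71 × 0.06 = 4.26
  Written exam 86.5 × 0.12 = 10.38
  Capstone 69 × 0.07 = 4.83
  Final exam 71 × 0.07 = 4.97
Sum = 82.765
82.765 is ≥ 82 and < 86 → B

B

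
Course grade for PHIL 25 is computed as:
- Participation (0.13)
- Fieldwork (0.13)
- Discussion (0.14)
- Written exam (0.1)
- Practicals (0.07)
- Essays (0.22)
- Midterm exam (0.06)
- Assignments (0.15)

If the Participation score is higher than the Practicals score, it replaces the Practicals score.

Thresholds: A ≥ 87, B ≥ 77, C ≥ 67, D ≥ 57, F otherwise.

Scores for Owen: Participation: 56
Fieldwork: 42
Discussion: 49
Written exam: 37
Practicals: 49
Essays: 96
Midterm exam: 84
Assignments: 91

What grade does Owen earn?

C

Participation (56) > Practicals (49), so Practicals counts as 56.
Weighted total:
  Participation 56 × 0.13 = 7.28
  Fieldwork 42 × 0.13 = 5.46
  Discussion 49 × 0.14 = 6.86
  Written exam 37 × 0.1 = 3.7
  Practicals 56 × 0.07 = 3.92
  Essays 96 × 0.22 = 21.12
  Midterm exam 84 × 0.06 = 5.04
  Assignments 91 × 0.15 = 13.65
Sum = 67.03
67.03 is ≥ 67 and < 77 → C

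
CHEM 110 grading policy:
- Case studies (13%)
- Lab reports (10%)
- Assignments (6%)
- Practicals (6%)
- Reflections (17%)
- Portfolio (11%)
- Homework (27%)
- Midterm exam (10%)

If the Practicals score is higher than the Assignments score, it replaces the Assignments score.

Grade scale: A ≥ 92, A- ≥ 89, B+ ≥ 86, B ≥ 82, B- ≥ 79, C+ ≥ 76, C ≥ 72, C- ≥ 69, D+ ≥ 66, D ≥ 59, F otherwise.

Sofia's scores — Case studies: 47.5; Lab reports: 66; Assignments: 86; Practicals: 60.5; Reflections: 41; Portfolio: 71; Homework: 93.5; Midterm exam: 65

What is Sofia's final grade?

D+

Practicals (60.5) ≤ Assignments (86), so Assignments stays at 86.
Weighted total:
  Case studies 47.5 × 0.13 = 6.175
  Lab reports 66 × 0.1 = 6.6
  Assignments 86 × 0.06 = 5.16
  Practicals 60.5 × 0.06 = 3.63
  Reflections 41 × 0.17 = 6.97
  Portfolio 71 × 0.11 = 7.81
  Homework 93.5 × 0.27 = 25.245
  Midterm exam 65 × 0.1 = 6.5
Sum = 68.09
68.09 is ≥ 66 and < 69 → D+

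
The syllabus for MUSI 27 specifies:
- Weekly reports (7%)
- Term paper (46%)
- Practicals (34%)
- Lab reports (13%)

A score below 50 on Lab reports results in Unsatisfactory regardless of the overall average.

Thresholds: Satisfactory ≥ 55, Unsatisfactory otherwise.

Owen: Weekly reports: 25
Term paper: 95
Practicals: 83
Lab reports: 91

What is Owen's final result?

Satisfactory

Lab reports score 91 ≥ 50: minimum met.
Weighted total:
  Weekly reports 25 × 0.07 = 1.75
  Term paper 95 × 0.46 = 43.7
  Practicals 83 × 0.34 = 28.22
  Lab reports 91 × 0.13 = 11.83
Sum = 85.5
85.5 ≥ 55 → Satisfactory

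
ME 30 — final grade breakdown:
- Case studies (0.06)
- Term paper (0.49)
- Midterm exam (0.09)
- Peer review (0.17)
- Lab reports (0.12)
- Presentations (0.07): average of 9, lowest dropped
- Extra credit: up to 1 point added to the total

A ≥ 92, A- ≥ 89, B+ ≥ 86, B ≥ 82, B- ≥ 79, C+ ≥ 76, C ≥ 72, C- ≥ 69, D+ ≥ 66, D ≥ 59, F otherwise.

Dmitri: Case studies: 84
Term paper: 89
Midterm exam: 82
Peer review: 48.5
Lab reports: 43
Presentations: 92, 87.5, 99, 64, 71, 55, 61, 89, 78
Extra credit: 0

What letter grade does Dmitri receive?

C

Presentations: drop 55 → average of remaining 8 = 641.5/8 = 80.1875
Weighted total:
  Case studies 84 × 0.06 = 5.04
  Term paper 89 × 0.49 = 43.61
  Midterm exam 82 × 0.09 = 7.38
  Peer review 48.5 × 0.17 = 8.245
  Lab reports 43 × 0.12 = 5.16
  Presentations 80.1875 × 0.07 = 5.613125
Sum = 75.048125
Extra credit: 75.048125 + 0 = 75.048125
75.048125 is ≥ 72 and < 76 → C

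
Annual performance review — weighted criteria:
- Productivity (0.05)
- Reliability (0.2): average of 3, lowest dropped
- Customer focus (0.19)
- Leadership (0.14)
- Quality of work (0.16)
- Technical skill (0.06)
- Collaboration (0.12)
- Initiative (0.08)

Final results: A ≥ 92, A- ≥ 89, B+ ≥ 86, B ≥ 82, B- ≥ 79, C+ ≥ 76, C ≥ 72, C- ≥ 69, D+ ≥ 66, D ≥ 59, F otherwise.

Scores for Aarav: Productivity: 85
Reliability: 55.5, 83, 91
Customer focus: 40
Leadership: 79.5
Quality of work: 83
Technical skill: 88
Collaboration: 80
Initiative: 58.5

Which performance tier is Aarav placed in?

Reliability: drop 55.5 → average of remaining 2 = 174/2 = 87
Weighted total:
  Productivity 85 × 0.05 = 4.25
  Reliability 87 × 0.2 = 17.4
  Customer focus 40 × 0.19 = 7.6
  Leadership 79.5 × 0.14 = 11.13
  Quality of work 83 × 0.16 = 13.28
  Technical skill 88 × 0.06 = 5.28
  Collaboration 80 × 0.12 = 9.6
  Initiative 58.5 × 0.08 = 4.68
Sum = 73.22
73.22 is ≥ 72 and < 76 → C

C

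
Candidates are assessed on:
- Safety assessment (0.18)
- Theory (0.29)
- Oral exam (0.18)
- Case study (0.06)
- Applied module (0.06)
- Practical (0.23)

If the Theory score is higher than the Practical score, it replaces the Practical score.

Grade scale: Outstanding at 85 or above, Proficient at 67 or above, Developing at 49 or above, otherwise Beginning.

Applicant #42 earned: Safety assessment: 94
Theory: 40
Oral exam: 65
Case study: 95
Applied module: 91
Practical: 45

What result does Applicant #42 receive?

Theory (40) ≤ Practical (45), so Practical stays at 45.
Weighted total:
  Safety assessment 94 × 0.18 = 16.92
  Theory 40 × 0.29 = 11.6
  Oral exam 65 × 0.18 = 11.7
  Case study 95 × 0.06 = 5.7
  Applied module 91 × 0.06 = 5.46
  Practical 45 × 0.23 = 10.35
Sum = 61.73
61.73 is ≥ 49 and < 67 → Developing

Developing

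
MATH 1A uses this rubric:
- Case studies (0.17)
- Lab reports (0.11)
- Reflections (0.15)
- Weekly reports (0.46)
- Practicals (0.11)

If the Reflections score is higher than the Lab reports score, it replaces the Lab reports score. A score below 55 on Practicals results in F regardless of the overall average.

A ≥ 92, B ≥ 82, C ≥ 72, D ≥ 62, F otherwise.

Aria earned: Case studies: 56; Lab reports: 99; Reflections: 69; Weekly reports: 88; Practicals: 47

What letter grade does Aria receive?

Reflections (69) ≤ Lab reports (99), so Lab reports stays at 99.
Practicals score 47 < 55: minimum not met.
Weighted total:
  Case studies 56 × 0.17 = 9.52
  Lab reports 99 × 0.11 = 10.89
  Reflections 69 × 0.15 = 10.35
  Weekly reports 88 × 0.46 = 40.48
  Practicals 47 × 0.11 = 5.17
Sum = 76.41
Because the Practicals minimum was not met, the result is F.

F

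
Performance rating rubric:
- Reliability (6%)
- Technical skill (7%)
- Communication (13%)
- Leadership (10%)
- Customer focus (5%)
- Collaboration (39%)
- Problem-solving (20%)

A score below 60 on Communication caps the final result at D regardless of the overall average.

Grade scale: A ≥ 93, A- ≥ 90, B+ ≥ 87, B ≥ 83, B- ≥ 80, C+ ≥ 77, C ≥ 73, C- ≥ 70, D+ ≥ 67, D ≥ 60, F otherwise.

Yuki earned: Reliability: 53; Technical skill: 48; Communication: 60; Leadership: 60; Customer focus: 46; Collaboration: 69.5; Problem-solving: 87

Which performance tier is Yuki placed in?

D+

Communication score 60 ≥ 60: minimum met.
Weighted total:
  Reliability 53 × 0.06 = 3.18
  Technical skill 48 × 0.07 = 3.36
  Communication 60 × 0.13 = 7.8
  Leadership 60 × 0.1 = 6
  Customer focus 46 × 0.05 = 2.3
  Collaboration 69.5 × 0.39 = 27.105
  Problem-solving 87 × 0.2 = 17.4
Sum = 67.145
67.145 is ≥ 67 and < 70 → D+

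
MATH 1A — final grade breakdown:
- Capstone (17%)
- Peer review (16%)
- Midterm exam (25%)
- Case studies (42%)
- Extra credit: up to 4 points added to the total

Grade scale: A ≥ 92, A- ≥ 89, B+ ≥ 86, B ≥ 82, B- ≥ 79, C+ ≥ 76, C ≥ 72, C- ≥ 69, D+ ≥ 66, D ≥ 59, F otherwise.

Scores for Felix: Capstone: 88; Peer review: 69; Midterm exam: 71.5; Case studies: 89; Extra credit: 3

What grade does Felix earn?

B

Weighted total:
  Capstone 88 × 0.17 = 14.96
  Peer review 69 × 0.16 = 11.04
  Midterm exam 71.5 × 0.25 = 17.875
  Case studies 89 × 0.42 = 37.38
Sum = 81.255
Extra credit: 81.255 + 3 = 84.255
84.255 is ≥ 82 and < 86 → B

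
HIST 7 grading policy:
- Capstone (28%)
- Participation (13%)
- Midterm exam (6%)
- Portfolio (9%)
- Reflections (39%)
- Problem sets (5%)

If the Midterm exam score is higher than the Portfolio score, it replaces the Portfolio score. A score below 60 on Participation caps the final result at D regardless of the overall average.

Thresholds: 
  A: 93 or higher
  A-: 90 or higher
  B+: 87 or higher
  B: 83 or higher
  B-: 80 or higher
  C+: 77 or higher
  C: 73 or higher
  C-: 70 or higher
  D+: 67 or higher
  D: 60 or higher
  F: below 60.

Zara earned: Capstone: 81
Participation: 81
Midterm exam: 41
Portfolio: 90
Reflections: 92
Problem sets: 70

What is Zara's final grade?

B

Midterm exam (41) ≤ Portfolio (90), so Portfolio stays at 90.
Participation score 81 ≥ 60: minimum met.
Weighted total:
  Capstone 81 × 0.28 = 22.68
  Participation 81 × 0.13 = 10.53
  Midterm exam 41 × 0.06 = 2.46
  Portfolio 90 × 0.09 = 8.1
  Reflections 92 × 0.39 = 35.88
  Problem sets 70 × 0.05 = 3.5
Sum = 83.15
83.15 is ≥ 83 and < 87 → B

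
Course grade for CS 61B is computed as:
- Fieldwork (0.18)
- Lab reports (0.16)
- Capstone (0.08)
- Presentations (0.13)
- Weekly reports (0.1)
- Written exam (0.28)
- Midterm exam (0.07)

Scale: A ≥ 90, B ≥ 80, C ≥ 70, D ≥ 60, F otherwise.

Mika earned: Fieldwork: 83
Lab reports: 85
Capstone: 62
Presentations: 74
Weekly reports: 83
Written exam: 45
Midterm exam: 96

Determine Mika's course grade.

C

Weighted total:
  Fieldwork 83 × 0.18 = 14.94
  Lab reports 85 × 0.16 = 13.6
  Capstone 62 × 0.08 = 4.96
  Presentations 74 × 0.13 = 9.62
  Weekly reports 83 × 0.1 = 8.3
  Written exam 45 × 0.28 = 12.6
  Midterm exam 96 × 0.07 = 6.72
Sum = 70.74
70.74 is ≥ 70 and < 80 → C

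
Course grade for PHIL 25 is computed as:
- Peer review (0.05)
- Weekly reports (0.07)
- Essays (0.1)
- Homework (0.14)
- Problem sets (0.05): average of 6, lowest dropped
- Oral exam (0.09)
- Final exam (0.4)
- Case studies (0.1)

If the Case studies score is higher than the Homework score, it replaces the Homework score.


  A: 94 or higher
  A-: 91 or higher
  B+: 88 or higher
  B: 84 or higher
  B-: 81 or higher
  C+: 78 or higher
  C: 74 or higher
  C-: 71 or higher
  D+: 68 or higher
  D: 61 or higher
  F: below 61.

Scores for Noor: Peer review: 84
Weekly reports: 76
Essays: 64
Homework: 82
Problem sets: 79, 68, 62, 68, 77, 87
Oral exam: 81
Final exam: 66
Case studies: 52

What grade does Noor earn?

Problem sets: drop 62 → average of remaining 5 = 379/5 = 75.8
Case studies (52) ≤ Homework (82), so Homework stays at 82.
Weighted total:
  Peer review 84 × 0.05 = 4.2
  Weekly reports 76 × 0.07 = 5.32
  Essays 64 × 0.1 = 6.4
  Homework 82 × 0.14 = 11.48
  Problem sets 75.8 × 0.05 = 3.79
  Oral exam 81 × 0.09 = 7.29
  Final exam 66 × 0.4 = 26.4
  Case studies 52 × 0.1 = 5.2
Sum = 70.08
70.08 is ≥ 68 and < 71 → D+

D+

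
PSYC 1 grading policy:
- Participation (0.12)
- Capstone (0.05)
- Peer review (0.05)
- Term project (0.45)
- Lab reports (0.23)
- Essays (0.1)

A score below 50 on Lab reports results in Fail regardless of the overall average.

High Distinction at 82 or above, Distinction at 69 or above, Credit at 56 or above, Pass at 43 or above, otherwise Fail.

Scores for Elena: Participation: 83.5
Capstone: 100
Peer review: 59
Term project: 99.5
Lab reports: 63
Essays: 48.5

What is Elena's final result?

Lab reports score 63 ≥ 50: minimum met.
Weighted total:
  Participation 83.5 × 0.12 = 10.02
  Capstone 100 × 0.05 = 5
  Peer review 59 × 0.05 = 2.95
  Term project 99.5 × 0.45 = 44.775
  Lab reports 63 × 0.23 = 14.49
  Essays 48.5 × 0.1 = 4.85
Sum = 82.085
82.085 ≥ 82 → High Distinction

High Distinction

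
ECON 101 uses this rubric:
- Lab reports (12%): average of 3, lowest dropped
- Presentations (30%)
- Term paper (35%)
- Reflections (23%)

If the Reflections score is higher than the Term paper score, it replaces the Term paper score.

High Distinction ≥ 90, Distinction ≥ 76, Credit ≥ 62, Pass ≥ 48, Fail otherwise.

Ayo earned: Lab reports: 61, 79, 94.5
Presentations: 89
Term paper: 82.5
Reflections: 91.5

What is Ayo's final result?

High Distinction

Lab reports: drop 61 → average of remaining 2 = 173.5/2 = 86.75
Reflections (91.5) > Term paper (82.5), so Term paper counts as 91.5.
Weighted total:
  Lab reports 86.75 × 0.12 = 10.41
  Presentations 89 × 0.3 = 26.7
  Term paper 91.5 × 0.35 = 32.025
  Reflections 91.5 × 0.23 = 21.045
Sum = 90.18
90.18 ≥ 90 → High Distinction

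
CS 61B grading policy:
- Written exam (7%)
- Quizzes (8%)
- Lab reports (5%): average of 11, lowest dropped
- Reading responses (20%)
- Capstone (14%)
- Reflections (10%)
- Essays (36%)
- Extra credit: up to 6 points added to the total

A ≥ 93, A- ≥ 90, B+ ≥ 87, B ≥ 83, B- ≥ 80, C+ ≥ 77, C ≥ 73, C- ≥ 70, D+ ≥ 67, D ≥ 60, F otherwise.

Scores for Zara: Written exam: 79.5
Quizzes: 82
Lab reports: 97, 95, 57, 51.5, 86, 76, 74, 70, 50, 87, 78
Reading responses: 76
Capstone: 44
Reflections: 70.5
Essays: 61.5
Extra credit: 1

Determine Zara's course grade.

Lab reports: drop 50 → average of remaining 10 = 771.5/10 = 77.15
Weighted total:
  Written exam 79.5 × 0.07 = 5.565
  Quizzes 82 × 0.08 = 6.56
  Lab reports 77.15 × 0.05 = 3.8575
  Reading responses 76 × 0.2 = 15.2
  Capstone 44 × 0.14 = 6.16
  Reflections 70.5 × 0.1 = 7.05
  Essays 61.5 × 0.36 = 22.14
Sum = 66.5325
Extra credit: 66.5325 + 1 = 67.5325
67.5325 is ≥ 67 and < 70 → D+

D+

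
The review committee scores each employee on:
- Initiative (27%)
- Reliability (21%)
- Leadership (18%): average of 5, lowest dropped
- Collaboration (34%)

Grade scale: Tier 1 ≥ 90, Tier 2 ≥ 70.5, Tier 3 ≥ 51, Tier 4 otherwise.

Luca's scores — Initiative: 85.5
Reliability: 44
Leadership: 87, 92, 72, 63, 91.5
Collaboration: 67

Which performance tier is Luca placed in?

Tier 2

Leadership: drop 63 → average of remaining 4 = 342.5/4 = 85.625
Weighted total:
  Initiative 85.5 × 0.27 = 23.085
  Reliability 44 × 0.21 = 9.24
  Leadership 85.625 × 0.18 = 15.4125
  Collaboration 67 × 0.34 = 22.78
Sum = 70.5175
70.5175 is ≥ 70.5 and < 90 → Tier 2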